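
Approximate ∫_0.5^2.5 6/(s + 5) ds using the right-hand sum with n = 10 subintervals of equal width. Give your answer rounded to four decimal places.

Δs = (2.5 − 0.5)/10 = 0.2.
Right endpoints: 0.7, 0.9, 1.1, 1.3, 1.5, 1.7, 1.9, 2.1, 2.3, 2.5.
f(0.7) = 20/19, f(0.9) = 60/59, f(1.1) = 60/61, f(1.3) = 20/21, f(1.5) = 12/13, f(1.7) = 60/67, f(1.9) = 20/23, f(2.1) = 60/71, f(2.3) = 60/73, f(2.5) = 0.8.
Sum = Δs · [f(0.7) + f(0.9) + f(1.1) + ...].
Sum ≈ 1.8321.

1.8321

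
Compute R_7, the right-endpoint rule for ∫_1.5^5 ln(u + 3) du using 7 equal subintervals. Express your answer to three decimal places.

Δu = (5 − 1.5)/7 = 0.5.
Right endpoints: 2, 2.5, 3, 3.5, 4, 4.5, 5.
f(2) ≈ 1.609, f(2.5) ≈ 1.705, f(3) ≈ 1.792, f(3.5) ≈ 1.872, f(4) ≈ 1.946, f(4.5) ≈ 2.015, f(5) ≈ 2.079.
Sum = Δu · [f(2) + f(2.5) + f(3) + ...].
Sum ≈ 6.509.

6.509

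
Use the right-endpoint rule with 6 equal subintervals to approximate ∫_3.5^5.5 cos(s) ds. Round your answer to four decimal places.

Δs = (5.5 − 3.5)/6 = 1/3.
Right endpoints: 23/6, 25/6, 4.5, 29/6, 31/6, 5.5.
f(23/6) ≈ -0.7701, f(25/6) ≈ -0.5190, f(4.5) ≈ -0.2108, f(29/6) ≈ 0.1206, f(31/6) ≈ 0.4388, f(5.5) ≈ 0.7087.
Sum = Δs · [f(23/6) + f(25/6) + f(4.5) + ...].
Sum ≈ -0.0773.

-0.0773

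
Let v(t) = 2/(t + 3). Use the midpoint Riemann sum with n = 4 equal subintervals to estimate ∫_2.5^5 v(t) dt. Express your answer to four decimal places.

0.7488

Δt = (5 − 2.5)/4 = 0.625.
Midpoints: 2.8125, 3.4375, 4.0625, 4.6875.
v(2.8125) = 32/93, v(3.4375) = 32/103, v(4.0625) = 32/113, v(4.6875) = 32/123.
Sum = Δt · [v(2.8125) + v(3.4375) + v(4.0625) + v(4.6875)].
Sum ≈ 0.7488.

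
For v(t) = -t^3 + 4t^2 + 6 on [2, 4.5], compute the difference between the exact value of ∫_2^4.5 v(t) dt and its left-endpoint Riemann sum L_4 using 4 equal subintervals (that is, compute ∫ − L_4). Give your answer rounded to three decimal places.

Exact integral: ∫_2^4.5 v(t) dt ≈ 27.31771.
L_4 ≈ 32.04590.
Error ≈ 27.31771 − 32.04590 ≈ -4.728.

-4.728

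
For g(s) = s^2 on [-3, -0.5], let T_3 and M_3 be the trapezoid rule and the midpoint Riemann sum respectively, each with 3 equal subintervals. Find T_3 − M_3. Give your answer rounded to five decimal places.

T_3 ≈ 9.2476852.
M_3 ≈ 8.8136574.
T_3 − M_3 ≈ 0.43403.

0.43403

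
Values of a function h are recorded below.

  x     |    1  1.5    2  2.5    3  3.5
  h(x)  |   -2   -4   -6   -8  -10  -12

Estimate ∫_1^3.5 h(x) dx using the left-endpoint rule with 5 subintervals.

-15

Δx = 0.5.
Sum = 0.5·[(-2) + (-4) + (-6) + (-8) + (-10)] = -15.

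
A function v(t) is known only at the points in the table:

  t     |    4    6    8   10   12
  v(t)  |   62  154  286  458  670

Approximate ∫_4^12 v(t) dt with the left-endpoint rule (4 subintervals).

1920

Δt = 2.
Sum = 2·[62 + 154 + 286 + 458] = 1920.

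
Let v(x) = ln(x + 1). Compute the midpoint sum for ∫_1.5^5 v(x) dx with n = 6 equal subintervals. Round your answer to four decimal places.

4.9631

Δx = (5 − 1.5)/6 = 7/12.
Midpoints: 43/24, 2.375, 71/24, 85/24, 4.125, 113/24.
v(43/24) ≈ 1.0266, v(2.375) ≈ 1.2164, v(71/24) ≈ 1.3758, v(85/24) ≈ 1.5133, v(4.125) ≈ 1.6341, v(113/24) ≈ 1.7419.
Sum = Δx · [v(43/24) + v(2.375) + v(71/24) + ...].
Sum ≈ 4.9631.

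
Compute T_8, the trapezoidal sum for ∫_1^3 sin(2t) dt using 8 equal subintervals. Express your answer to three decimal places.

Δt = (3 − 1)/8 = 0.25.
f(1) ≈ 0.909, f(1.25) ≈ 0.598, f(1.5) ≈ 0.141, f(1.75) ≈ -0.351, f(2) ≈ -0.757, f(2.25) ≈ -0.978, f(2.5) ≈ -0.959, f(2.75) ≈ -0.706, f(3) ≈ -0.279.
T_8 = (Δt/2)·[f(t_0) + 2f(t_1) + ... + 2f(t_{7}) + f(t_8)].
Sum ≈ -0.674.

-0.674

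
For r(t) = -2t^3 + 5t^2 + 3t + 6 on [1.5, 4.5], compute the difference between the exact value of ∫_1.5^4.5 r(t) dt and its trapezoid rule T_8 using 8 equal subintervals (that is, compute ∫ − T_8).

Exact integral: ∫_1.5^4.5 r(t) dt = -11.25.
T_8 = -12.1640625.
Error = -11.25 − (-12.1640625) = 0.9140625.

0.9140625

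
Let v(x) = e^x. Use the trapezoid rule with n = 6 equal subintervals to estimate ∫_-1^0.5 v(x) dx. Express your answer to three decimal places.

1.288

Δx = (0.5 − (-1))/6 = 0.25.
v(-1) ≈ 0.368, v(-0.75) ≈ 0.472, v(-0.5) ≈ 0.607, v(-0.25) ≈ 0.779, v(0) ≈ 1.000, v(0.25) ≈ 1.284, v(0.5) ≈ 1.649.
T_6 = (Δx/2)·[v(x_0) + 2v(x_1) + ... + 2v(x_{5}) + v(x_6)].
Sum ≈ 1.288.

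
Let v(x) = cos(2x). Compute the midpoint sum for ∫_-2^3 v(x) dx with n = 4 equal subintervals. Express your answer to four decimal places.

Δx = (3 − (-2))/4 = 1.25.
Midpoints: -1.375, -0.125, 1.125, 2.375.
v(-1.375) ≈ -0.9243, v(-0.125) ≈ 0.9689, v(1.125) ≈ -0.6282, v(2.375) ≈ 0.0376.
Sum = Δx · [v(-1.375) + v(-0.125) + v(1.125) + v(2.375)].
Sum ≈ -0.6825.

-0.6825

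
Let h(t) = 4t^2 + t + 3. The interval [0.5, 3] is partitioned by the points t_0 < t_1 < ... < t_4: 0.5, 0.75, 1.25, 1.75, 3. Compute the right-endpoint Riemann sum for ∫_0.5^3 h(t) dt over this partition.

Subinterval widths: 0.25, 0.5, 0.5, 1.25.
Right endpoints: 0.75, 1.25, 1.75, 3.
h(0.75) = 6, h(1.25) = 10.5, h(1.75) = 17, h(3) = 42.
Sum = Σ Δt_i · h(t_i).
Sum = 67.75.

67.75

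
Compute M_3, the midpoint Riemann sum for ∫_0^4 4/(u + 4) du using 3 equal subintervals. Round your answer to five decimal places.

Δu = (4 − 0)/3 = 4/3.
Midpoints: 2/3, 2, 10/3.
f(2/3) = 6/7, f(2) = 2/3, f(10/3) = 6/11.
Sum = Δu · [f(2/3) + f(2) + f(10/3)].
Sum ≈ 2.75902.

2.75902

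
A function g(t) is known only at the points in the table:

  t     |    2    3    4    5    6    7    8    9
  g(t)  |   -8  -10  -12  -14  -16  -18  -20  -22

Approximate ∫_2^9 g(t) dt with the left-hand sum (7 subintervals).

Δt = 1.
Sum = 1·[(-8) + (-10) + (-12) + (-14) + (-16) + (-18) + (-20)] = -98.

-98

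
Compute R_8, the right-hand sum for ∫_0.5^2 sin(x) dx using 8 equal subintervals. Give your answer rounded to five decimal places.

1.33024

Δx = (2 − 0.5)/8 = 0.1875.
Right endpoints: 0.6875, 0.875, 1.0625, 1.25, 1.4375, 1.625, 1.8125, 2.
f(0.6875) ≈ 0.63461, f(0.875) ≈ 0.76754, f(1.0625) ≈ 0.87357, f(1.25) ≈ 0.94898, f(1.4375) ≈ 0.99113, f(1.625) ≈ 0.99853, f(1.8125) ≈ 0.97093, f(2) ≈ 0.90930.
Sum = Δx · [f(0.6875) + f(0.875) + f(1.0625) + ...].
Sum ≈ 1.33024.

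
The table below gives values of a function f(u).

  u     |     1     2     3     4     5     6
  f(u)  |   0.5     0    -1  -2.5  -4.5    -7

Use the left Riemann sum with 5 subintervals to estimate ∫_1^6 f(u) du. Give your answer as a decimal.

-7.5

Δu = 1.
Sum = 1·[0.5 + 0 + (-1) + (-2.5) + (-4.5)] = -7.5.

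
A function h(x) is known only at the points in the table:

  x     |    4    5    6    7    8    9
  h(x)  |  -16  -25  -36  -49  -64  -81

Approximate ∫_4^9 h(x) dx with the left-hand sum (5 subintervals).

Δx = 1.
Sum = 1·[(-16) + (-25) + (-36) + (-49) + (-64)] = -190.

-190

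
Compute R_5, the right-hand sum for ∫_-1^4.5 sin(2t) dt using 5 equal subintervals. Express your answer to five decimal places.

Δt = (4.5 − (-1))/5 = 1.1.
Right endpoints: 0.1, 1.2, 2.3, 3.4, 4.5.
f(0.1) ≈ 0.19867, f(1.2) ≈ 0.67546, f(2.3) ≈ -0.99369, f(3.4) ≈ 0.49411, f(4.5) ≈ 0.41212.
Sum = Δt · [f(0.1) + f(1.2) + f(2.3) + f(3.4) + f(4.5)].
Sum ≈ 0.86534.

0.86534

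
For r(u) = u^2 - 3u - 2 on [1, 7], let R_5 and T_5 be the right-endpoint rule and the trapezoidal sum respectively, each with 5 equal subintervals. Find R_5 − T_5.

R_5 = 49.44.
T_5 = 31.44.
R_5 − T_5 = 18.

18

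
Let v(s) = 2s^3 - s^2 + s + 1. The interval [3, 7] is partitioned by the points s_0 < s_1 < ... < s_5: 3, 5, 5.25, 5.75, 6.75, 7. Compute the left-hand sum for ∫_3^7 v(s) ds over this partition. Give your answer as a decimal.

Subinterval widths: 2, 0.25, 0.5, 1, 0.25.
Left endpoints: 3, 5, 5.25, 5.75, 6.75.
v(3) = 49, v(5) = 231, v(5.25) = 268.09375, v(5.75) = 353.90625, v(6.75) = 577.28125.
Sum = Σ Δs_i · v(s_i).
Sum = 788.0234375.

788.0234375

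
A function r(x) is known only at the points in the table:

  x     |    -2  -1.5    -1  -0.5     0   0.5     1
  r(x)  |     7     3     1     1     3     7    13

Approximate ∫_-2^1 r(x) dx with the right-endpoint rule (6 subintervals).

Δx = 0.5.
Sum = 0.5·[3 + 1 + 1 + 3 + 7 + 13] = 14.

14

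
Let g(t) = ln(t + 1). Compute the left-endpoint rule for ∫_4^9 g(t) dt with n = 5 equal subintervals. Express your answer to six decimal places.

Δt = (9 − 4)/5 = 1.
Left endpoints: 4, 5, 6, 7, 8.
g(4) ≈ 1.609438, g(5) ≈ 1.791759, g(6) ≈ 1.945910, g(7) ≈ 2.079442, g(8) ≈ 2.197225.
Sum = Δt · [g(4) + g(5) + g(6) + g(7) + g(8)].
Sum ≈ 9.623774.

9.623774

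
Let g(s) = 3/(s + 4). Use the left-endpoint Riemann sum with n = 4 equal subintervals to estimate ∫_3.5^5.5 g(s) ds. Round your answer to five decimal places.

Δs = (5.5 − 3.5)/4 = 0.5.
Left endpoints: 3.5, 4, 4.5, 5.
g(3.5) = 0.4, g(4) = 0.375, g(4.5) = 6/17, g(5) = 1/3.
Sum = Δs · [g(3.5) + g(4) + g(4.5) + g(5)].
Sum ≈ 0.73064.

0.73064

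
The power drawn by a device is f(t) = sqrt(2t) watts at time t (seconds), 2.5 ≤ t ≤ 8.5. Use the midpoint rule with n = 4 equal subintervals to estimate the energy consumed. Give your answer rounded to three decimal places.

19.656

Δt = (8.5 − 2.5)/4 = 1.5.
Midpoints: 3.25, 4.75, 6.25, 7.75.
f(3.25) ≈ 2.550, f(4.75) ≈ 3.082, f(6.25) ≈ 3.536, f(7.75) ≈ 3.937.
Sum = Δt · [f(3.25) + f(4.75) + f(6.25) + f(7.75)].
Sum ≈ 19.656.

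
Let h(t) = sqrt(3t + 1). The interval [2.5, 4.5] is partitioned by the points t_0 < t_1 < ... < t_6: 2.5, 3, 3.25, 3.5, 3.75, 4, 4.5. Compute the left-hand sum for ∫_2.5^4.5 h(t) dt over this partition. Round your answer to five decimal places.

Subinterval widths: 0.5, 0.25, 0.25, 0.25, 0.25, 0.5.
Left endpoints: 2.5, 3, 3.25, 3.5, 3.75, 4.
h(2.5) ≈ 2.91548, h(3) ≈ 3.16228, h(3.25) ≈ 3.27872, h(3.5) ≈ 3.39116, h(3.75) ≈ 3.50000, h(4) ≈ 3.60555.
Sum = Σ Δt_i · h(t_i).
Sum ≈ 6.59355.

6.59355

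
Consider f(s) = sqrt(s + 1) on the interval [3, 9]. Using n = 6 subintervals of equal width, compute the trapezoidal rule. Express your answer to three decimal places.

15.741

Δs = (9 − 3)/6 = 1.
f(3) ≈ 2.000, f(4) ≈ 2.236, f(5) ≈ 2.449, f(6) ≈ 2.646, f(7) ≈ 2.828, f(8) ≈ 3.000, f(9) ≈ 3.162.
T_6 = (Δs/2)·[f(s_0) + 2f(s_1) + ... + 2f(s_{5}) + f(s_6)].
Sum ≈ 15.741.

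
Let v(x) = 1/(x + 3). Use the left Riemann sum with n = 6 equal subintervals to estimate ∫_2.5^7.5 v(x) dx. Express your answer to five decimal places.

Δx = (7.5 − 2.5)/6 = 5/6.
Left endpoints: 2.5, 10/3, 25/6, 5, 35/6, 20/3.
v(2.5) = 2/11, v(10/3) = 3/19, v(25/6) = 6/43, v(5) = 0.125, v(35/6) = 6/53, v(20/3) = 3/29.
Sum = Δx · [v(2.5) + v(10/3) + v(25/6) + ...].
Sum ≈ 0.68409.

0.68409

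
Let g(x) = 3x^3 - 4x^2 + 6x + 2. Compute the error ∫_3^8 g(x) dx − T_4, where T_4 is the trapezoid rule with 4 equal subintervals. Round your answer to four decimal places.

Exact integral: ∫_3^8 g(x) dx ≈ 2539.583333.
T_4 = 2598.828125.
Error ≈ 2539.583333 − 2598.828125 ≈ -59.2448.

-59.2448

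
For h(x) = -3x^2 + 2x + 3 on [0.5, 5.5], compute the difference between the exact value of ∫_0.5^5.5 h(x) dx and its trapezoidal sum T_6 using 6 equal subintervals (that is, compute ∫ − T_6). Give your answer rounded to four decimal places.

1.7361

Exact integral: ∫_0.5^5.5 h(x) dx = -121.25.
T_6 ≈ -122.986111.
Error ≈ -121.25 − (-122.986111) ≈ 1.7361.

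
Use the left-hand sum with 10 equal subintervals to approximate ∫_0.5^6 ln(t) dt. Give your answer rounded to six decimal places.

4.869177

Δt = (6 − 0.5)/10 = 0.55.
Left endpoints: 0.5, 1.05, 1.6, 2.15, 2.7, 3.25, 3.8, 4.35, 4.9, 5.45.
f(0.5) ≈ -0.693147, f(1.05) ≈ 0.048790, f(1.6) ≈ 0.470004, f(2.15) ≈ 0.765468, f(2.7) ≈ 0.993252, f(3.25) ≈ 1.178655, f(3.8) ≈ 1.335001, f(4.35) ≈ 1.470176, f(4.9) ≈ 1.589235, f(5.45) ≈ 1.695616.
Sum = Δt · [f(0.5) + f(1.05) + f(1.6) + ...].
Sum ≈ 4.869177.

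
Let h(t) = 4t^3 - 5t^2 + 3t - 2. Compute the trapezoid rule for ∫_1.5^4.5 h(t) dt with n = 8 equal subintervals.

Δt = (4.5 − 1.5)/8 = 0.375.
h(1.5) = 4.75, h(1.875) = 12.4140625, h(2.25) = 25, h(2.625) = 43.7734375, h(3) = 70, h(3.375) = 104.9453125, h(3.75) = 149.875, h(4.125) = 206.0546875, h(4.5) = 274.75.
T_8 = (Δt/2)·[h(t_0) + 2h(t_1) + ... + 2h(t_{7}) + h(t_8)].
Sum = 281.9296875.

281.9296875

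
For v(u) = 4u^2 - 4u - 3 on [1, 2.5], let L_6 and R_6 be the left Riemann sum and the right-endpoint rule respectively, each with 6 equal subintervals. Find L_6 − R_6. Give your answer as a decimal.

-3.75

L_6 = 2.6875.
R_6 = 6.4375.
L_6 − R_6 = -3.75.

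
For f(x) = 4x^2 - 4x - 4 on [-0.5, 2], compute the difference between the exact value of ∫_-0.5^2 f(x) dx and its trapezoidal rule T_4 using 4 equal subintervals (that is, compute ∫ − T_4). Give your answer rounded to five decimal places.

-0.65104

Exact integral: ∫_-0.5^2 f(x) dx ≈ -6.6666667.
T_4 = -6.015625.
Error ≈ -6.6666667 − (-6.015625) ≈ -0.65104.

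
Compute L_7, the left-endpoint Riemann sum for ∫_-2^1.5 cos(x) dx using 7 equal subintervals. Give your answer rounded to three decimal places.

Δx = (1.5 − (-2))/7 = 0.5.
Left endpoints: -2, -1.5, -1, -0.5, 0, 0.5, 1.
f(-2) ≈ -0.416, f(-1.5) ≈ 0.071, f(-1) ≈ 0.540, f(-0.5) ≈ 0.878, f(0) ≈ 1.000, f(0.5) ≈ 0.878, f(1) ≈ 0.540.
Sum = Δx · [f(-2) + f(-1.5) + f(-1) + ...].
Sum ≈ 1.745.

1.745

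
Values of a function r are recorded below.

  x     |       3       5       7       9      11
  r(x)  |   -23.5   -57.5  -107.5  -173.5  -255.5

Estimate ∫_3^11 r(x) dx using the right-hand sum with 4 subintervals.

-1188

Δx = 2.
Sum = 2·[(-57.5) + (-107.5) + (-173.5) + (-255.5)] = -1188.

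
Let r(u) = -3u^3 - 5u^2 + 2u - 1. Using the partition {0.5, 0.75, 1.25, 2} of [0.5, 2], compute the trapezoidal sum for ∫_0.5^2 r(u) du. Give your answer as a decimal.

-24.52734375

Subinterval widths: 0.25, 0.5, 0.75.
r(0.5) = -1.625, r(0.75) = -3.578125, r(1.25) = -12.171875, r(2) = -41.
On each subinterval the trapezoid contributes (Δu_i/2)·[r(u_{i-1}) + r(u_i)].
Sum = -24.52734375.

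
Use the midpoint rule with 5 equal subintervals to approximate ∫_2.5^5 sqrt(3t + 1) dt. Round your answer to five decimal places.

Δt = (5 − 2.5)/5 = 0.5.
Midpoints: 2.75, 3.25, 3.75, 4.25, 4.75.
f(2.75) ≈ 3.04138, f(3.25) ≈ 3.27872, f(3.75) ≈ 3.50000, f(4.25) ≈ 3.70810, f(4.75) ≈ 3.90512.
Sum = Δt · [f(2.75) + f(3.25) + f(3.75) + f(4.25) + f(4.75)].
Sum ≈ 8.71666.

8.71666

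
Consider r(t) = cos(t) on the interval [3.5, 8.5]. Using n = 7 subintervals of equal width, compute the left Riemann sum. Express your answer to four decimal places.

0.9805

Δt = (8.5 − 3.5)/7 = 5/7.
Left endpoints: 3.5, 59/14, 69/14, 79/14, 89/14, 99/14, 109/14.
r(3.5) ≈ -0.9365, r(59/14) ≈ -0.4778, r(69/14) ≈ 0.2145, r(79/14) ≈ 0.8019, r(89/14) ≈ 0.9973, r(99/14) ≈ 0.7051, r(109/14) ≈ 0.0682.
Sum = Δt · [r(3.5) + r(59/14) + r(69/14) + ...].
Sum ≈ 0.9805.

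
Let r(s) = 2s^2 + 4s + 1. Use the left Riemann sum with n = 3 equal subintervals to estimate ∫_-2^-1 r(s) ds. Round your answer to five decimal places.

0.03704

Δs = (-1 − (-2))/3 = 1/3.
Left endpoints: -2, -5/3, -4/3.
r(-2) = 1, r(-5/3) = -1/9, r(-4/3) = -7/9.
Sum = Δs · [r(-2) + r(-5/3) + r(-4/3)].
Sum ≈ 0.03704.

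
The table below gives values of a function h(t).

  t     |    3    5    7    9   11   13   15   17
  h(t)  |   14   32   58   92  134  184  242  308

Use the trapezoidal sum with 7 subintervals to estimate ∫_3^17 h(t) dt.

1806

Δt = 2.
T_7 = (2/2)·[14 + 2·32 + 2·58 + 2·92 + 2·134 + 2·184 + 2·242 + 308] = 1806.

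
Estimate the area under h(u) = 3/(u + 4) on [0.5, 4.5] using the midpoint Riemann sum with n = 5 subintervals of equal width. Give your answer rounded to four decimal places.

1.9051

Δu = (4.5 − 0.5)/5 = 0.8.
Midpoints: 0.9, 1.7, 2.5, 3.3, 4.1.
h(0.9) = 30/49, h(1.7) = 10/19, h(2.5) = 6/13, h(3.3) = 30/73, h(4.1) = 10/27.
Sum = Δu · [h(0.9) + h(1.7) + h(2.5) + h(3.3) + h(4.1)].
Sum ≈ 1.9051.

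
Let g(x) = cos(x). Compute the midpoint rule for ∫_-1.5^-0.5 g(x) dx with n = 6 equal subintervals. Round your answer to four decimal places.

Δx = (-0.5 − (-1.5))/6 = 1/6.
Midpoints: -17/12, -1.25, -13/12, -11/12, -0.75, -7/12.
g(-17/12) ≈ 0.1535, g(-1.25) ≈ 0.3153, g(-13/12) ≈ 0.4684, g(-11/12) ≈ 0.6085, g(-0.75) ≈ 0.7317, g(-7/12) ≈ 0.8346.
Sum = Δx · [g(-17/12) + g(-1.25) + g(-13/12) + ...].
Sum ≈ 0.5187.

0.5187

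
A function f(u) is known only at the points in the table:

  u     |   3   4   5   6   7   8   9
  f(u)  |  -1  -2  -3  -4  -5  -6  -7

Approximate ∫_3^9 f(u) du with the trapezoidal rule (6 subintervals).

Δu = 1.
T_6 = (1/2)·[(-1) + 2·(-2) + 2·(-3) + 2·(-4) + 2·(-5) + 2·(-6) + (-7)] = -24.

-24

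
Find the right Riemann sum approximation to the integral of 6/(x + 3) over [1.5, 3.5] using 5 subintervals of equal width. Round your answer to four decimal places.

2.1264

Δx = (3.5 − 1.5)/5 = 0.4.
Right endpoints: 1.9, 2.3, 2.7, 3.1, 3.5.
f(1.9) = 60/49, f(2.3) = 60/53, f(2.7) = 20/19, f(3.1) = 60/61, f(3.5) = 12/13.
Sum = Δx · [f(1.9) + f(2.3) + f(2.7) + f(3.1) + f(3.5)].
Sum ≈ 2.1264.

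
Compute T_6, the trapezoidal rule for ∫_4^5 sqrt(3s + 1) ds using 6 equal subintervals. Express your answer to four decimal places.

3.8061

Δs = (5 − 4)/6 = 1/6.
f(4) ≈ 3.6056, f(25/6) ≈ 3.6742, f(13/3) ≈ 3.7417, f(4.5) ≈ 3.8079, f(14/3) ≈ 3.8730, f(29/6) ≈ 3.9370, f(5) ≈ 4.0000.
T_6 = (Δs/2)·[f(s_0) + 2f(s_1) + ... + 2f(s_{5}) + f(s_6)].
Sum ≈ 3.8061.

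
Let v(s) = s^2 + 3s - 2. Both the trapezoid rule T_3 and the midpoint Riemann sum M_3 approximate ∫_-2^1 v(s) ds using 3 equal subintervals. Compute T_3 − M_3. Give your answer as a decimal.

T_3 = -7.
M_3 = -7.75.
T_3 − M_3 = 0.75.

0.75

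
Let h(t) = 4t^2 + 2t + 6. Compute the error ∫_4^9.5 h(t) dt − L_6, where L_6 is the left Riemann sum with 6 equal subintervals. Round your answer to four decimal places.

138.0856

Exact integral: ∫_4^9.5 h(t) dt ≈ 1165.083333.
L_6 ≈ 1026.997685.
Error ≈ 1165.083333 − 1026.997685 ≈ 138.0856.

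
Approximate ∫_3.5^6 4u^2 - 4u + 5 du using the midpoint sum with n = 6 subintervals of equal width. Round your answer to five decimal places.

Δu = (6 − 3.5)/6 = 5/12.
Midpoints: 89/24, 4.125, 109/24, 119/24, 5.375, 139/24.
f(89/24) = 6505/144, f(4.125) = 56.5625, f(109/24) = 9985/144, f(119/24) = 12025/144, f(5.375) = 99.0625, f(139/24) = 16705/144.
Sum = Δu · [f(89/24) + f(4.125) + f(109/24) + ...].
Sum ≈ 195.68866.

195.68866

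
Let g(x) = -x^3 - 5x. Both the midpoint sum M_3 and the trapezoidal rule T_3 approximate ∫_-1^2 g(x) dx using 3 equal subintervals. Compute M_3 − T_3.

M_3 = -10.875.
T_3 = -12.
M_3 − T_3 = 1.125.

1.125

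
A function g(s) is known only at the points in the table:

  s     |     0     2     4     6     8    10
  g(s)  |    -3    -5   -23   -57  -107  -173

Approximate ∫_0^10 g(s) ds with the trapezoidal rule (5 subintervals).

-560

Δs = 2.
T_5 = (2/2)·[(-3) + 2·(-5) + 2·(-23) + 2·(-57) + 2·(-107) + (-173)] = -560.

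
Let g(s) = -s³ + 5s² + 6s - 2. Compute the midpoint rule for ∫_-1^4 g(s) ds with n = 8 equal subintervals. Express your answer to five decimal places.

Δs = (4 − (-1))/8 = 0.625.
Midpoints: -0.6875, -0.0625, 0.5625, 1.1875, 1.8125, 2.4375, 3.0625, 3.6875.
g(-0.6875) = -14077/4096, g(-0.0625) = -9647/4096, g(0.5625) = 11383/4096, g(1.1875) = 43013/4096, g(1.8125) = 79243/4096, g(2.4375) = 114073/4096, g(3.0625) = 141503/4096, g(3.6875) = 155533/4096.
Sum = Δs · [g(-0.6875) + g(-0.0625) + g(0.5625) + ...].
Sum ≈ 79.50195.

79.50195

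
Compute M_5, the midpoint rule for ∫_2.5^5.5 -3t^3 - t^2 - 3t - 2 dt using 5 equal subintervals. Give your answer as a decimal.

-745.92

Δt = (5.5 − 2.5)/5 = 0.6.
Midpoints: 2.8, 3.4, 4, 4.6, 5.2.
f(2.8) = -84.096, f(3.4) = -141.672, f(4) = -222, f(4.6) = -328.968, f(5.2) = -466.464.
Sum = Δt · [f(2.8) + f(3.4) + f(4) + f(4.6) + f(5.2)].
Sum = -745.92.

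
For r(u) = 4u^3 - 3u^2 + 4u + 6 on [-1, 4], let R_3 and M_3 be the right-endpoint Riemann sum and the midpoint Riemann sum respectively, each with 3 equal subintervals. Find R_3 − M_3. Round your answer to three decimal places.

247.917

R_3 ≈ 480.55556.
M_3 ≈ 232.63889.
R_3 − M_3 ≈ 247.917.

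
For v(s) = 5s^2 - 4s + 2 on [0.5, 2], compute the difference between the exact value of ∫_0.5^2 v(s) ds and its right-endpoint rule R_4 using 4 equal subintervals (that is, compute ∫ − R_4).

-2.56640625

Exact integral: ∫_0.5^2 v(s) ds = 8.625.
R_4 = 11.19140625.
Error = 8.625 − 11.19140625 = -2.56640625.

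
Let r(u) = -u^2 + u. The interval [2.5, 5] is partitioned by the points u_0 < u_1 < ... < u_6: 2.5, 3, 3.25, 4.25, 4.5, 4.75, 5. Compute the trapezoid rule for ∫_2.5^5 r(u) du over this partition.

-27.28125

Subinterval widths: 0.5, 0.25, 1, 0.25, 0.25, 0.25.
r(2.5) = -3.75, r(3) = -6, r(3.25) = -7.3125, r(4.25) = -13.8125, r(4.5) = -15.75, r(4.75) = -17.8125, r(5) = -20.
On each subinterval the trapezoid contributes (Δu_i/2)·[r(u_{i-1}) + r(u_i)].
Sum = -27.28125.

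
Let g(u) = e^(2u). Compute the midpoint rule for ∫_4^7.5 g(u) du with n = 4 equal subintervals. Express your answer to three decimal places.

1441858.084

Δu = (7.5 − 4)/4 = 0.875.
Midpoints: 4.4375, 5.3125, 6.1875, 7.0625.
g(4.4375) ≈ 7150.946, g(5.3125) ≈ 41150.856, g(6.1875) ≈ 236806.824, g(7.0625) ≈ 1362729.184.
Sum = Δu · [g(4.4375) + g(5.3125) + g(6.1875) + g(7.0625)].
Sum ≈ 1441858.084.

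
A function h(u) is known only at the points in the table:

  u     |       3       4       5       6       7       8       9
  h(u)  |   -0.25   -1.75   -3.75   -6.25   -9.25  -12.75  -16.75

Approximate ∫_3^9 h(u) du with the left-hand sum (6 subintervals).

-34

Δu = 1.
Sum = 1·[(-0.25) + (-1.75) + (-3.75) + (-6.25) + (-9.25) + (-12.75)] = -34.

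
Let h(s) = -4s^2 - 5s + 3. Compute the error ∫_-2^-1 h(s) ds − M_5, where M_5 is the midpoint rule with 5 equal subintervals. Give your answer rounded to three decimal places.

-0.013

Exact integral: ∫_-2^-1 h(s) ds ≈ 1.16667.
M_5 = 1.18.
Error ≈ 1.16667 − 1.18 ≈ -0.013.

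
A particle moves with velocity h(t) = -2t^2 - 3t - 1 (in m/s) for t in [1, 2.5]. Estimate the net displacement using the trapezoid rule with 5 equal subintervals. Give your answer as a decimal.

Δt = (2.5 − 1)/5 = 0.3.
h(1) = -6, h(1.3) = -8.28, h(1.6) = -10.92, h(1.9) = -13.92, h(2.2) = -17.28, h(2.5) = -21.
T_5 = (Δt/2)·[h(t_0) + 2h(t_1) + ... + 2h(t_{4}) + h(t_5)].
Sum = -19.17.

-19.17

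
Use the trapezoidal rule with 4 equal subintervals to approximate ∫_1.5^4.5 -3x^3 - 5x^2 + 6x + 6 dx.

Δx = (4.5 − 1.5)/4 = 0.75.
f(1.5) = -6.375, f(2.25) = -39.984375, f(3) = -102, f(3.75) = -200.015625, f(4.5) = -341.625.
T_4 = (Δx/2)·[f(x_0) + 2f(x_1) + 2f(x_2) + 2f(x_3) + f(x_4)].
Sum = -387.

-387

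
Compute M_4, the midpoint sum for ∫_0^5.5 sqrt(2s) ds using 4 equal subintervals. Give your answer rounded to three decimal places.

12.276

Δs = (5.5 − 0)/4 = 1.375.
Midpoints: 0.6875, 2.0625, 3.4375, 4.8125.
f(0.6875) ≈ 1.173, f(2.0625) ≈ 2.031, f(3.4375) ≈ 2.622, f(4.8125) ≈ 3.102.
Sum = Δs · [f(0.6875) + f(2.0625) + f(3.4375) + f(4.8125)].
Sum ≈ 12.276.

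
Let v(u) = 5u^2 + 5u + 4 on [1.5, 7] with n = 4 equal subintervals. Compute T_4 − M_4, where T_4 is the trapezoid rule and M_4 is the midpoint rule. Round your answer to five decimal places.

12.99805

T_4 = 713.58203125.
M_4 ≈ 700.5839844.
T_4 − M_4 ≈ 12.99805.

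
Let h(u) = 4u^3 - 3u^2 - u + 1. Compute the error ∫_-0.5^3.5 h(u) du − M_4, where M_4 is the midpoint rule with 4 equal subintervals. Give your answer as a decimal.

5

Exact integral: ∫_-0.5^3.5 h(u) du = 105.
M_4 = 100.
Error = 105 − 100 = 5.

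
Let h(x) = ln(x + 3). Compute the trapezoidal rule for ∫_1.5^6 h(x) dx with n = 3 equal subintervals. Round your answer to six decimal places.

Δx = (6 − 1.5)/3 = 1.5.
h(1.5) ≈ 1.504077, h(3) ≈ 1.791759, h(4.5) ≈ 2.014903, h(6) ≈ 2.197225.
T_3 = (Δx/2)·[h(x_0) + 2h(x_1) + 2h(x_2) + h(x_3)].
Sum ≈ 8.485970.

8.485970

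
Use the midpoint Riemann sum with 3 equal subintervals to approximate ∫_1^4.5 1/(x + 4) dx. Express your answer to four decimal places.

Δx = (4.5 − 1)/3 = 7/6.
Midpoints: 19/12, 2.75, 47/12.
f(19/12) = 12/67, f(2.75) = 4/27, f(47/12) = 12/95.
Sum = Δx · [f(19/12) + f(2.75) + f(47/12)].
Sum ≈ 0.5292.

0.5292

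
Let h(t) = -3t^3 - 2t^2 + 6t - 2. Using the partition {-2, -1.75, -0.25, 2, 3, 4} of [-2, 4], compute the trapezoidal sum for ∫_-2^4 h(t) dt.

-228.4375

Subinterval widths: 0.25, 1.5, 2.25, 1, 1.
h(-2) = 2, h(-1.75) = -2.546875, h(-0.25) = -3.578125, h(2) = -22, h(3) = -83, h(4) = -202.
On each subinterval the trapezoid contributes (Δt_i/2)·[h(t_{i-1}) + h(t_i)].
Sum = -228.4375.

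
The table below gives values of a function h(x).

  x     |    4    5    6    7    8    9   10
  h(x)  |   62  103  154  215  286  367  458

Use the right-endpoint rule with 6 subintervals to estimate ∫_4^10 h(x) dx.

Δx = 1.
Sum = 1·[103 + 154 + 215 + 286 + 367 + 458] = 1583.

1583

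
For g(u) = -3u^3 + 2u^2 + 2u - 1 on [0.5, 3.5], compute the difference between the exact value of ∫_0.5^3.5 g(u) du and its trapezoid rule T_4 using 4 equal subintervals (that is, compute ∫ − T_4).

Exact integral: ∫_0.5^3.5 g(u) du = -75.
T_4 = -79.5.
Error = -75 − (-79.5) = 4.5.

4.5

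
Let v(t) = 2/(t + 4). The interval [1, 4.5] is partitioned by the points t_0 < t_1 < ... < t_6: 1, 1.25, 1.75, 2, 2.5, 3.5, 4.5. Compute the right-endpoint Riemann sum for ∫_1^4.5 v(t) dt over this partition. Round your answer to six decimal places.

1.008291

Subinterval widths: 0.25, 0.5, 0.25, 0.5, 1, 1.
Right endpoints: 1.25, 1.75, 2, 2.5, 3.5, 4.5.
v(1.25) = 8/21, v(1.75) = 8/23, v(2) = 1/3, v(2.5) = 4/13, v(3.5) = 4/15, v(4.5) = 4/17.
Sum = Σ Δt_i · v(t_i).
Sum ≈ 1.008291.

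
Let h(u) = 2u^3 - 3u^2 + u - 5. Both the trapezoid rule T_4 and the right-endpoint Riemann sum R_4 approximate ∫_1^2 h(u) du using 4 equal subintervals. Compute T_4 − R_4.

T_4 = -2.9375.
R_4 = -2.1875.
T_4 − R_4 = -0.75.

-0.75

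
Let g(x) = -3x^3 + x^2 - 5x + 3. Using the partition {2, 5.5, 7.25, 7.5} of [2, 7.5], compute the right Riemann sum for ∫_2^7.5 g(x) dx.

Subinterval widths: 3.5, 1.75, 0.25.
Right endpoints: 5.5, 7.25, 7.5.
g(5.5) = -493.375, g(7.25) = -1123.921875, g(7.5) = -1243.875.
Sum = Σ Δx_i · g(x_i).
Sum = -4004.64453125.

-4004.64453125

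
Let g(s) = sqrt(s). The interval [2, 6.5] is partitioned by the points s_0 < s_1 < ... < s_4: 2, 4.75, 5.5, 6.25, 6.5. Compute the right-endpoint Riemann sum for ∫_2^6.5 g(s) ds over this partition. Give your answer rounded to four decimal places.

10.2648

Subinterval widths: 2.75, 0.75, 0.75, 0.25.
Right endpoints: 4.75, 5.5, 6.25, 6.5.
g(4.75) ≈ 2.1794, g(5.5) ≈ 2.3452, g(6.25) ≈ 2.5000, g(6.5) ≈ 2.5495.
Sum = Σ Δs_i · g(s_i).
Sum ≈ 10.2648.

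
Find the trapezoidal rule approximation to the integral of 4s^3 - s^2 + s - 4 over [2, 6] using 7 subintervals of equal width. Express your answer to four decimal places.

Δs = (6 − 2)/7 = 4/7.
f(2) = 26, f(18/7) = 20570/343, f(22/7) = 38910/343, f(26/7) = 65474/343, f(30/7) = 101798/343, f(34/7) = 149418/343, f(38/7) = 209870/343, f(6) = 830.
T_7 = (Δs/2)·[f(s_0) + 2f(s_1) + ... + 2f(s_{6}) + f(s_7)].
Sum ≈ 1220.8980.

1220.8980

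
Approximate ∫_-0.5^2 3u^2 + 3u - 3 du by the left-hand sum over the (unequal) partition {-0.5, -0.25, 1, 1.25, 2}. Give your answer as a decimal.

Subinterval widths: 0.25, 1.25, 0.25, 0.75.
Left endpoints: -0.5, -0.25, 1, 1.25.
f(-0.5) = -3.75, f(-0.25) = -3.5625, f(1) = 3, f(1.25) = 5.4375.
Sum = Σ Δu_i · f(u_i).
Sum = -0.5625.

-0.5625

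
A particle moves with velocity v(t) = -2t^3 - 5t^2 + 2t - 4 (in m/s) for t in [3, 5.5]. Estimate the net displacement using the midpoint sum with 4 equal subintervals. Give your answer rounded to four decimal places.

Δt = (5.5 − 3)/4 = 0.625.
Midpoints: 3.3125, 3.9375, 4.5625, 5.1875.
v(3.3125) = -255861/2048, v(3.9375) = -400871/2048, v(4.5625) = -591681/2048, v(5.1875) = -834291/2048.
Sum = Δt · [v(3.3125) + v(3.9375) + v(4.5625) + v(5.1875)].
Sum ≈ -635.5908.

-635.5908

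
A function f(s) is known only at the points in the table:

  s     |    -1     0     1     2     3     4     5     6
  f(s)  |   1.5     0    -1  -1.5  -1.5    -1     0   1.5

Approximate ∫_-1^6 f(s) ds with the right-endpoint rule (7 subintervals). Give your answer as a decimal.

-3.5

Δs = 1.
Sum = 1·[0 + (-1) + (-1.5) + (-1.5) + (-1) + 0 + 1.5] = -3.5.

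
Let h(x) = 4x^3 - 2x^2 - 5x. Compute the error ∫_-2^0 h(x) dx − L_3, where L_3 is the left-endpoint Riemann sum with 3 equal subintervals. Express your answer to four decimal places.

12.0741

Exact integral: ∫_-2^0 h(x) dx ≈ -11.333333.
L_3 ≈ -23.407407.
Error ≈ -11.333333 − (-23.407407) ≈ 12.0741.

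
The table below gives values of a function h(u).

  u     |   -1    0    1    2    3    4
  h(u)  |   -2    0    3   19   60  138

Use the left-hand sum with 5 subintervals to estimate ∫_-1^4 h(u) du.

Δu = 1.
Sum = 1·[(-2) + 0 + 3 + 19 + 60] = 80.

80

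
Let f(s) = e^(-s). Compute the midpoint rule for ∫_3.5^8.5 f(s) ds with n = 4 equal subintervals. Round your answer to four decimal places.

0.0281

Δs = (8.5 − 3.5)/4 = 1.25.
Midpoints: 4.125, 5.375, 6.625, 7.875.
f(4.125) ≈ 0.0162, f(5.375) ≈ 0.0046, f(6.625) ≈ 0.0013, f(7.875) ≈ 0.0004.
Sum = Δs · [f(4.125) + f(5.375) + f(6.625) + f(7.875)].
Sum ≈ 0.0281.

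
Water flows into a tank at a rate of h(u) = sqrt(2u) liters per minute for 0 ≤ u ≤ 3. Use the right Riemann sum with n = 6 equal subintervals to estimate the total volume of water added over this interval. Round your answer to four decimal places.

5.4159

Δu = (3 − 0)/6 = 0.5.
Right endpoints: 0.5, 1, 1.5, 2, 2.5, 3.
h(0.5) ≈ 1.0000, h(1) ≈ 1.4142, h(1.5) ≈ 1.7321, h(2) ≈ 2.0000, h(2.5) ≈ 2.2361, h(3) ≈ 2.4495.
Sum = Δu · [h(0.5) + h(1) + h(1.5) + ...].
Sum ≈ 5.4159.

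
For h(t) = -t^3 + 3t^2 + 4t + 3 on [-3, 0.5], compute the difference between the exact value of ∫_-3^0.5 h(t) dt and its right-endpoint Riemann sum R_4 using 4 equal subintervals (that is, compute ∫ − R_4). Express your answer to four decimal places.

14.2119

Exact integral: ∫_-3^0.5 h(t) dt = 40.359375.
R_4 ≈ 26.147461.
Error ≈ 40.359375 − 26.147461 ≈ 14.2119.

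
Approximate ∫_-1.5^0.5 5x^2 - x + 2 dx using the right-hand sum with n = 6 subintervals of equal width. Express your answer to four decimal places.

9.0185

Δx = (0.5 − (-1.5))/6 = 1/3.
Right endpoints: -7/6, -5/6, -0.5, -1/6, 1/6, 0.5.
f(-7/6) = 359/36, f(-5/6) = 227/36, f(-0.5) = 3.75, f(-1/6) = 83/36, f(1/6) = 71/36, f(0.5) = 2.75.
Sum = Δx · [f(-7/6) + f(-5/6) + f(-0.5) + ...].
Sum ≈ 9.0185.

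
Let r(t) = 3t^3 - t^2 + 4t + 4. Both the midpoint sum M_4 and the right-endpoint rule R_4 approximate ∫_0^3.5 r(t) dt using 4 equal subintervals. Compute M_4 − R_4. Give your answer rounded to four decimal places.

M_4 ≈ 133.461426.
R_4 ≈ 200.381836.
M_4 − R_4 ≈ -66.9204.

-66.9204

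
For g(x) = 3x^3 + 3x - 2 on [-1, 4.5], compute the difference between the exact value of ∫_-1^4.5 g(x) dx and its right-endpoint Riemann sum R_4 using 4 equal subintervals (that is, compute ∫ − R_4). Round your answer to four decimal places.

Exact integral: ∫_-1^4.5 g(x) dx = 324.671875.
R_4 ≈ 553.319336.
Error ≈ 324.671875 − 553.319336 ≈ -228.6475.

-228.6475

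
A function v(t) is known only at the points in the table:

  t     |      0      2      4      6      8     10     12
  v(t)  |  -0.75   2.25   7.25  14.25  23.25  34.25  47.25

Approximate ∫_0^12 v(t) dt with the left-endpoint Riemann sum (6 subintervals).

Δt = 2.
Sum = 2·[(-0.75) + 2.25 + 7.25 + 14.25 + 23.25 + 34.25] = 161.

161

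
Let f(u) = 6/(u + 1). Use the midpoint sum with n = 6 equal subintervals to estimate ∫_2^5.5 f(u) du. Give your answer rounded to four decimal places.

Δu = (5.5 − 2)/6 = 7/12.
Midpoints: 55/24, 2.875, 83/24, 97/24, 4.625, 125/24.
f(55/24) = 144/79, f(2.875) = 48/31, f(83/24) = 144/107, f(97/24) = 144/121, f(4.625) = 16/15, f(125/24) = 144/149.
Sum = Δu · [f(55/24) + f(2.875) + f(83/24) + ...].
Sum ≈ 4.6318.

4.6318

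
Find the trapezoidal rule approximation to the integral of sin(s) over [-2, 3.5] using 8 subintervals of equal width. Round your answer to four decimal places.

Δs = (3.5 − (-2))/8 = 0.6875.
f(-2) ≈ -0.9093, f(-1.3125) ≈ -0.9668, f(-0.625) ≈ -0.5851, f(0.0625) ≈ 0.0625, f(0.75) ≈ 0.6816, f(1.4375) ≈ 0.9911, f(2.125) ≈ 0.8503, f(2.8125) ≈ 0.3232, f(3.5) ≈ -0.3508.
T_8 = (Δs/2)·[f(s_0) + 2f(s_1) + ... + 2f(s_{7}) + f(s_8)].
Sum ≈ 0.4997.

0.4997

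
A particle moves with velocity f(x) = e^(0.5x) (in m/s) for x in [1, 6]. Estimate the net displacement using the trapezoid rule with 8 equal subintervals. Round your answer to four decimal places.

37.1732

Δx = (6 − 1)/8 = 0.625.
f(1) ≈ 1.6487, f(1.625) ≈ 2.2535, f(2.25) ≈ 3.0802, f(2.875) ≈ 4.2102, f(3.5) ≈ 5.7546, f(4.125) ≈ 7.8656, f(4.75) ≈ 10.7510, f(5.375) ≈ 14.6949, f(6) ≈ 20.0855.
T_8 = (Δx/2)·[f(x_0) + 2f(x_1) + ... + 2f(x_{7}) + f(x_8)].
Sum ≈ 37.1732.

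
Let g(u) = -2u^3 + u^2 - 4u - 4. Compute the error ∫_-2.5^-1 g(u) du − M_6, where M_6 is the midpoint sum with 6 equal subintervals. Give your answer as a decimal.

Exact integral: ∫_-2.5^-1 g(u) du = 28.40625.
M_6 = 28.31640625.
Error = 28.40625 − 28.31640625 = 0.08984375.

0.08984375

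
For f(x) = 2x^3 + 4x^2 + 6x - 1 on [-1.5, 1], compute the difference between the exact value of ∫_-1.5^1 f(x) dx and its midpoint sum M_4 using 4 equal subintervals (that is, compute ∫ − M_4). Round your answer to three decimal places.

Exact integral: ∫_-1.5^1 f(x) dx ≈ -2.44792.
M_4 ≈ -2.65137.
Error ≈ -2.44792 − (-2.65137) ≈ 0.203.

0.203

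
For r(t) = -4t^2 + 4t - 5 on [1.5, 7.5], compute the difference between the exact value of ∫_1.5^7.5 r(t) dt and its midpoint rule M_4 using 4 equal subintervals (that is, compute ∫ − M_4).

-4.5

Exact integral: ∫_1.5^7.5 r(t) dt = -480.
M_4 = -475.5.
Error = -480 − (-475.5) = -4.5.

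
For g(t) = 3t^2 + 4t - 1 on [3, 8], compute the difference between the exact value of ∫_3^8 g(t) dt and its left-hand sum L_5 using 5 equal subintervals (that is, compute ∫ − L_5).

90

Exact integral: ∫_3^8 g(t) dt = 590.
L_5 = 500.
Error = 590 − 500 = 90.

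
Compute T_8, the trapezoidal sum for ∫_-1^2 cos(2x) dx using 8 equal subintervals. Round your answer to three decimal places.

0.073

Δx = (2 − (-1))/8 = 0.375.
f(-1) ≈ -0.416, f(-0.625) ≈ 0.315, f(-0.25) ≈ 0.878, f(0.125) ≈ 0.969, f(0.5) ≈ 0.540, f(0.875) ≈ -0.178, f(1.25) ≈ -0.801, f(1.625) ≈ -0.994, f(2) ≈ -0.654.
T_8 = (Δx/2)·[f(x_0) + 2f(x_1) + ... + 2f(x_{7}) + f(x_8)].
Sum ≈ 0.073.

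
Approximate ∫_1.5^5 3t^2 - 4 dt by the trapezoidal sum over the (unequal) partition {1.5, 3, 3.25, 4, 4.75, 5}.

109.75

Subinterval widths: 1.5, 0.25, 0.75, 0.75, 0.25.
f(1.5) = 2.75, f(3) = 23, f(3.25) = 27.6875, f(4) = 44, f(4.75) = 63.6875, f(5) = 71.
On each subinterval the trapezoid contributes (Δt_i/2)·[f(t_{i-1}) + f(t_i)].
Sum = 109.75.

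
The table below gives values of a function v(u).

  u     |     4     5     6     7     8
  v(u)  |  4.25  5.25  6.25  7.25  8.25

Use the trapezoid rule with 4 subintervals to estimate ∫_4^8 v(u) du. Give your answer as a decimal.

25

Δu = 1.
T_4 = (1/2)·[4.25 + 2·5.25 + 2·6.25 + 2·7.25 + 8.25] = 25.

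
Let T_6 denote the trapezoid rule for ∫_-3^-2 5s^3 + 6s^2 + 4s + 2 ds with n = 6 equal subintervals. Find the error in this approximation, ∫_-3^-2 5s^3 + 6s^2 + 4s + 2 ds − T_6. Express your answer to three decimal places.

0.146

Exact integral: ∫_-3^-2 f(s) ds = -51.25.
T_6 ≈ -51.39583.
Error ≈ -51.25 − (-51.39583) ≈ 0.146.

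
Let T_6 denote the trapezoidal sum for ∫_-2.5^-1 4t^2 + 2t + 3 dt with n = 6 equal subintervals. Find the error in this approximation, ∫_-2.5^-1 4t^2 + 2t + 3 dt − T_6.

Exact integral: ∫_-2.5^-1 f(t) dt = 18.75.
T_6 = 18.8125.
Error = 18.75 − 18.8125 = -0.0625.

-0.0625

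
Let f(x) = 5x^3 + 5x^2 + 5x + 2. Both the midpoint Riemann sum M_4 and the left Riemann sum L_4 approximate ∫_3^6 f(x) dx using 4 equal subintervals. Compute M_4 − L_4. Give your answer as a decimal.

380.0390625

M_4 = 1897.0546875.
L_4 = 1517.015625.
M_4 − L_4 = 380.0390625.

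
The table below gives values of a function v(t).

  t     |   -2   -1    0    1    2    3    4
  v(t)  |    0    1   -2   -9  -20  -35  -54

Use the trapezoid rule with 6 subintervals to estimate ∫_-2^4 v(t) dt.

-92

Δt = 1.
T_6 = (1/2)·[0 + 2·1 + 2·(-2) + 2·(-9) + 2·(-20) + 2·(-35) + (-54)] = -92.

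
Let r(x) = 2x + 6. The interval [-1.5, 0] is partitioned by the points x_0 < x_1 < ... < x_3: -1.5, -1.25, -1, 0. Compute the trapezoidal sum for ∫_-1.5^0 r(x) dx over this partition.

Subinterval widths: 0.25, 0.25, 1.
r(-1.5) = 3, r(-1.25) = 3.5, r(-1) = 4, r(0) = 6.
On each subinterval the trapezoid contributes (Δx_i/2)·[r(x_{i-1}) + r(x_i)].
Sum = 6.75.

6.75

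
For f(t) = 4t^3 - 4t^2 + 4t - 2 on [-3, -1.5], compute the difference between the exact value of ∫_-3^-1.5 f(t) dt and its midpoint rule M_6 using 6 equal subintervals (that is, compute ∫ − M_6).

-0.2421875

Exact integral: ∫_-3^-1.5 f(t) dt = -123.9375.
M_6 = -123.6953125.
Error = -123.9375 − (-123.6953125) = -0.2421875.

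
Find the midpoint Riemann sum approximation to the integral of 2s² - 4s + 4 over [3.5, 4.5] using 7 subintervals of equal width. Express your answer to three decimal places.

Δs = (4.5 − 3.5)/7 = 1/7.
Midpoints: 25/7, 26/7, 27/7, 4, 29/7, 30/7, 31/7.
f(25/7) = 746/49, f(26/7) = 820/49, f(27/7) = 898/49, f(4) = 20, f(29/7) = 1066/49, f(30/7) = 1156/49, f(31/7) = 1250/49.
Sum = Δs · [f(25/7) + f(26/7) + f(27/7) + ...].
Sum ≈ 20.163.

20.163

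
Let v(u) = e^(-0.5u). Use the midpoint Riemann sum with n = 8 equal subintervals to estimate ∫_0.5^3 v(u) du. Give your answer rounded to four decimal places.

1.1102

Δu = (3 − 0.5)/8 = 0.3125.
Midpoints: 0.65625, 0.96875, 1.28125, 1.59375, 1.90625, 2.21875, 2.53125, 2.84375.
v(0.65625) ≈ 0.7203, v(0.96875) ≈ 0.6161, v(1.28125) ≈ 0.5270, v(1.59375) ≈ 0.4507, v(1.90625) ≈ 0.3855, v(2.21875) ≈ 0.3298, v(2.53125) ≈ 0.2821, v(2.84375) ≈ 0.2413.
Sum = Δu · [v(0.65625) + v(0.96875) + v(1.28125) + ...].
Sum ≈ 1.1102.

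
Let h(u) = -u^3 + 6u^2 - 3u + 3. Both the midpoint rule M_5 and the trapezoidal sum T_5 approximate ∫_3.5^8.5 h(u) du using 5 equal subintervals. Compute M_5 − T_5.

15

M_5 = -195.
T_5 = -210.
M_5 − T_5 = 15.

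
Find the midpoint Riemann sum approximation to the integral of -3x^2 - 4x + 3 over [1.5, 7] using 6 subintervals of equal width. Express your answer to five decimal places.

Δx = (7 − 1.5)/6 = 11/12.
Midpoints: 47/24, 2.875, 91/24, 113/24, 5.625, 157/24.
f(47/24) = -3137/192, f(2.875) = -33.296875, f(91/24) = -55.296875, f(113/24) = -15809/192, f(5.625) = -114.421875, f(157/24) = -151.546875.
Sum = Δx · [f(47/24) + f(2.875) + f(91/24) + ...].
Sum ≈ -415.46962.

-415.46962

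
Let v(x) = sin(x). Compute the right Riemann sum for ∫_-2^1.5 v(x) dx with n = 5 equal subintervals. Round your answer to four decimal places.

0.2005

Δx = (1.5 − (-2))/5 = 0.7.
Right endpoints: -1.3, -0.6, 0.1, 0.8, 1.5.
v(-1.3) ≈ -0.9636, v(-0.6) ≈ -0.5646, v(0.1) ≈ 0.0998, v(0.8) ≈ 0.7174, v(1.5) ≈ 0.9975.
Sum = Δx · [v(-1.3) + v(-0.6) + v(0.1) + v(0.8) + v(1.5)].
Sum ≈ 0.2005.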